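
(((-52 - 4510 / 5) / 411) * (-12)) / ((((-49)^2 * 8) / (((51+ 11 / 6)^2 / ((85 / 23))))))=122496091 / 111838580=1.10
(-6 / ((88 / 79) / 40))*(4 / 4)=-2370 / 11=-215.45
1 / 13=0.08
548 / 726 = 274 / 363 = 0.75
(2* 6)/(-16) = -3/4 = -0.75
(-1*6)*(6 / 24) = -3 / 2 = -1.50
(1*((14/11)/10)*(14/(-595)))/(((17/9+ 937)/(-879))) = 55377/19751875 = 0.00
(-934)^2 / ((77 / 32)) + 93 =362630.56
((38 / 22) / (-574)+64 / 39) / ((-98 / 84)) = -403355 / 287287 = -1.40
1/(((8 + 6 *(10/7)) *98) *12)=1/19488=0.00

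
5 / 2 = 2.50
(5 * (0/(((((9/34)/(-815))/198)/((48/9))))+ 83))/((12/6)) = 415/2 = 207.50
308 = 308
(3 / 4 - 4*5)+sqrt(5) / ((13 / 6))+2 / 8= -19+6*sqrt(5) / 13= -17.97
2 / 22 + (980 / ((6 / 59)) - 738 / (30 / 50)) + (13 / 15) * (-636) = 1296167 / 165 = 7855.56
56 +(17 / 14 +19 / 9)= 7475 / 126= 59.33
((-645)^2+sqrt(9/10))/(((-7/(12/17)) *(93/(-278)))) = 125405.49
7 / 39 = 0.18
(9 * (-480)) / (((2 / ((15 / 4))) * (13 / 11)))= -6853.85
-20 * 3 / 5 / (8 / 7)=-21 / 2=-10.50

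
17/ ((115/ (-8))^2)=1088/ 13225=0.08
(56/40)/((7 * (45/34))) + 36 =8134/225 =36.15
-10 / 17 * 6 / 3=-20 / 17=-1.18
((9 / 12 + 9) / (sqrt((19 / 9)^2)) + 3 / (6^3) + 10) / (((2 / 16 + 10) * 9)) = 20017 / 124659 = 0.16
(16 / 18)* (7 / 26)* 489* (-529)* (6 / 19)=-4828712 / 247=-19549.44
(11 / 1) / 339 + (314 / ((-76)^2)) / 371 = 11839151 / 363220872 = 0.03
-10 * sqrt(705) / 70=-sqrt(705) / 7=-3.79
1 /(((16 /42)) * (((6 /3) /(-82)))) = -861 /8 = -107.62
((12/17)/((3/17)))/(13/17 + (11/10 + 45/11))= 7480/11137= 0.67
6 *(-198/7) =-1188/7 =-169.71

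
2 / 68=1 / 34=0.03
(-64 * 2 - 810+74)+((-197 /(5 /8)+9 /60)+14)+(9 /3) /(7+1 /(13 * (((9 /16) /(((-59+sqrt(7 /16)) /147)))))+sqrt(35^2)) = -1010498757792777 /867396932140 - 17199 * sqrt(7) /43369846607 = -1164.98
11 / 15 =0.73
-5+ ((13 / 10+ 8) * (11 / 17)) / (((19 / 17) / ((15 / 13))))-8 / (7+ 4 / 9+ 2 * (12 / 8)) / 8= 12965 / 11609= 1.12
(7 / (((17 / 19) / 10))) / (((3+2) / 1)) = 266 / 17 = 15.65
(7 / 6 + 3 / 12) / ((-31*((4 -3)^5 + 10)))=-17 / 4092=-0.00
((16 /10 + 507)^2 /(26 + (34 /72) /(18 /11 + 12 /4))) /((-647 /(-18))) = 12571554456 /45597325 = 275.71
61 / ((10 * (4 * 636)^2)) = 61 / 64719360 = 0.00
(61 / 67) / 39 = 61 / 2613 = 0.02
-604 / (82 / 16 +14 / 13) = -62816 / 645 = -97.39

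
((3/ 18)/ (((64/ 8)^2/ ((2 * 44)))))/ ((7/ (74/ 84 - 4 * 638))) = -1178617/ 14112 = -83.52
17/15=1.13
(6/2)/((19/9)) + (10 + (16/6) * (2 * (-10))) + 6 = -35.91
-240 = -240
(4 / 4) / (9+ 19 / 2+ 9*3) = 2 / 91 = 0.02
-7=-7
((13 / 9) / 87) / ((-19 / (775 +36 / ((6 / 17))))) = -11401 / 14877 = -0.77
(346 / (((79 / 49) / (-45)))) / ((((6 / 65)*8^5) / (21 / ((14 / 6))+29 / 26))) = -167208825 / 5177344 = -32.30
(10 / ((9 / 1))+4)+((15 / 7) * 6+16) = 2140 / 63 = 33.97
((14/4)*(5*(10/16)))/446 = 175/7136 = 0.02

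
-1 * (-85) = 85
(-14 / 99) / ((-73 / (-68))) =-0.13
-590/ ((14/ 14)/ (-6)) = 3540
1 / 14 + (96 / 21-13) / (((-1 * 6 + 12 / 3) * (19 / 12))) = 727 / 266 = 2.73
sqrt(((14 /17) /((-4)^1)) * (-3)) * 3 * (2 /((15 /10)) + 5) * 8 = 76 * sqrt(714) /17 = 119.46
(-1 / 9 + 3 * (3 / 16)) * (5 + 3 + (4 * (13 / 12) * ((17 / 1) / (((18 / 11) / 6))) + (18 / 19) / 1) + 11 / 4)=12529205 / 98496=127.21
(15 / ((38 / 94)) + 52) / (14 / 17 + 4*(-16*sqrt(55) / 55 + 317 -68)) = 0.09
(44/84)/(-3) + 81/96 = 1349/2016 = 0.67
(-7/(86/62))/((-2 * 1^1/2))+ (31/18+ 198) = 204.77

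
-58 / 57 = -1.02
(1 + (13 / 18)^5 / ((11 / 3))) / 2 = 7299709 / 13856832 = 0.53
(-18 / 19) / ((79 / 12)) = -216 / 1501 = -0.14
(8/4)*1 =2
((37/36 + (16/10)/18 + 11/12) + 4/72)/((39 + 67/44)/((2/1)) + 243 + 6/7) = 0.01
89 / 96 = 0.93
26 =26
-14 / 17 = -0.82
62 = 62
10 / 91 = 0.11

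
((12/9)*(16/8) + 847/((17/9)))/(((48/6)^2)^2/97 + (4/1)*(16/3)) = 2231485/314432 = 7.10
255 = 255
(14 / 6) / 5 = 7 / 15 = 0.47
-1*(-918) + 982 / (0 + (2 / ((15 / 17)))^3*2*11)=398548917 / 432344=921.83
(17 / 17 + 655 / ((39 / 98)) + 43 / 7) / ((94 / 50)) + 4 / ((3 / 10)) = 11453080 / 12831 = 892.61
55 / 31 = 1.77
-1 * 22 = -22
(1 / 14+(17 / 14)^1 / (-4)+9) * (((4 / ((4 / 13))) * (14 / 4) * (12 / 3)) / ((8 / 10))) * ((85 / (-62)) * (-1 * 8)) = 2712775 / 124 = 21877.22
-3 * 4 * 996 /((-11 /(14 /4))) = 41832 /11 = 3802.91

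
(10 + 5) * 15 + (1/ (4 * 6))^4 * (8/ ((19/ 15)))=59097605/ 262656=225.00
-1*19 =-19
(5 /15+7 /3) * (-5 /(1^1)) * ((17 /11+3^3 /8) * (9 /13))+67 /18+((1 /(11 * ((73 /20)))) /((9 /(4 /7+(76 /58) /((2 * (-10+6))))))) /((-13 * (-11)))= -5831863217 /139861722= -41.70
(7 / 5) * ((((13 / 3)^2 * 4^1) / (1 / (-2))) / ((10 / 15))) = -4732 / 15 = -315.47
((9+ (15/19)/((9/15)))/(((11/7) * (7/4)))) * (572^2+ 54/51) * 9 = 39246502176/3553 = 11046018.06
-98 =-98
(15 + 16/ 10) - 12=23/ 5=4.60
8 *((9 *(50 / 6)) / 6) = 100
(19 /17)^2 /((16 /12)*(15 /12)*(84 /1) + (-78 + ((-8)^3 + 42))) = -361 /117912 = -0.00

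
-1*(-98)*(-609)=-59682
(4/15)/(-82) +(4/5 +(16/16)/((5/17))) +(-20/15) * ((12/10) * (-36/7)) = 53491/4305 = 12.43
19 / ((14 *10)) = 19 / 140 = 0.14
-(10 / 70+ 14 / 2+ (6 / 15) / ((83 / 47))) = -21408 / 2905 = -7.37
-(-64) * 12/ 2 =384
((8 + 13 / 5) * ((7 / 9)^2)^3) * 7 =43647779 / 2657205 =16.43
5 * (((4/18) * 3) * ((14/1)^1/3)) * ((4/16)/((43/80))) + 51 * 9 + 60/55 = 1989407/4257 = 467.33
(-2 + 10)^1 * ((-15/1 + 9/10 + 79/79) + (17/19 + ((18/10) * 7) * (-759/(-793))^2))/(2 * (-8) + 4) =26387639/59740655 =0.44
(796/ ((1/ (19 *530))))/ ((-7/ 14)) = -16031440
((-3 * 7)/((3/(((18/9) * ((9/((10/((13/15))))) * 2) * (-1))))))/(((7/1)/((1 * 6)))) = 468/25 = 18.72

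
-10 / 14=-5 / 7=-0.71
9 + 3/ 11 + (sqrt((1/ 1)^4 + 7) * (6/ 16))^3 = 27 * sqrt(2)/ 32 + 102/ 11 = 10.47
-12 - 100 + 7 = -105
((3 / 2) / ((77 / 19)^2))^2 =1172889 / 140612164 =0.01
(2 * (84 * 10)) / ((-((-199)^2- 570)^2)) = -1680 / 1523418961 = -0.00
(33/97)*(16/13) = 0.42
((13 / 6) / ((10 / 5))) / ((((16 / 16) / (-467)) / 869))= -5275699 / 12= -439641.58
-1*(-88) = 88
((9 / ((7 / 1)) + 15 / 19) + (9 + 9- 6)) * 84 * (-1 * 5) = -112320 / 19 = -5911.58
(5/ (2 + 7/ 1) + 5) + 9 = 131/ 9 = 14.56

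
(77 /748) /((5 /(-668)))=-13.75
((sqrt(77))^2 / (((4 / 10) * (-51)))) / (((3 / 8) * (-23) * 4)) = 385 / 3519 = 0.11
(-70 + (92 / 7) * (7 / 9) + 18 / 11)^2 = 33131536 / 9801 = 3380.42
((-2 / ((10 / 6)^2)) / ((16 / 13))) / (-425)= 117 / 85000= 0.00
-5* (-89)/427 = 445/427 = 1.04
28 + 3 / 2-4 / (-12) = 29.83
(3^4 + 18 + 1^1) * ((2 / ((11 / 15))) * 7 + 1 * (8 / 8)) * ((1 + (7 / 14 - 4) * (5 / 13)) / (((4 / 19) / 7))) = -508725 / 22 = -23123.86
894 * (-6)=-5364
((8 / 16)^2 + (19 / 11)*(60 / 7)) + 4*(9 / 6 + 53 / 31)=266331 / 9548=27.89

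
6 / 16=3 / 8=0.38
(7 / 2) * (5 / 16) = 35 / 32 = 1.09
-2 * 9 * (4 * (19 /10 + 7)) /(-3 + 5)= -1602 /5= -320.40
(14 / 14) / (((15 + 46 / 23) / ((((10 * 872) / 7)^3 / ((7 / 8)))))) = 5304438784000 / 40817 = 129956605.92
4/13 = 0.31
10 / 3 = 3.33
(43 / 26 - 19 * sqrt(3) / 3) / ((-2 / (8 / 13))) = -86 / 169 + 76 * sqrt(3) / 39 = 2.87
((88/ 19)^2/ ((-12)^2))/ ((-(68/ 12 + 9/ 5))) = -605/ 30324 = -0.02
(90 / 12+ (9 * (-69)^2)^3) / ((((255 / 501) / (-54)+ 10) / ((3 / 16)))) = 2128401510331372551 / 1441520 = 1476498078647.10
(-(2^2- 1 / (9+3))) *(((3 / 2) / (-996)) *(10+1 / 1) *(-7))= -3619 / 7968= -0.45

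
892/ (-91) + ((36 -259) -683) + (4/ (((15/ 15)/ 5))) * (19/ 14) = -80868/ 91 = -888.66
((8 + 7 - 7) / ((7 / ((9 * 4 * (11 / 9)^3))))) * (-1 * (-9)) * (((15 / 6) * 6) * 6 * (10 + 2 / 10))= 4344384 / 7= 620626.29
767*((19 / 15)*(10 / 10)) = 14573 / 15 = 971.53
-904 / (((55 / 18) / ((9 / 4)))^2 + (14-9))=-5931144 / 44905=-132.08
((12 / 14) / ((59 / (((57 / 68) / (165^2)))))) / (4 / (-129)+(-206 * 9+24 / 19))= -46569 / 192893975974700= -0.00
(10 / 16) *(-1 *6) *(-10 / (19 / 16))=600 / 19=31.58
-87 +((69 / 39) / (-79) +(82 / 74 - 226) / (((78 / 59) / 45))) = -45259711 / 5846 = -7742.00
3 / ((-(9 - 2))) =-0.43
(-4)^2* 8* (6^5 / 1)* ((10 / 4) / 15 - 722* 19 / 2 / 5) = -6826125312 / 5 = -1365225062.40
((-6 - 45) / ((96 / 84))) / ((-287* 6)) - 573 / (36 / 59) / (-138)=927577 / 135792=6.83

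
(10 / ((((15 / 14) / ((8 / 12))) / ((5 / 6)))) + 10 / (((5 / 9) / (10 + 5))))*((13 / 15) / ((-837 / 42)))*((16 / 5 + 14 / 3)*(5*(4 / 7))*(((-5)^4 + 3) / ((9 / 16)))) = -183237257216 / 610173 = -300303.78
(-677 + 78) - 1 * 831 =-1430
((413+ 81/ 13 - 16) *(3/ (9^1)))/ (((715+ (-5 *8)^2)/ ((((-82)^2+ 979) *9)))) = 121137378/ 30095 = 4025.17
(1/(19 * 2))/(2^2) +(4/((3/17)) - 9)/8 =1.71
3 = 3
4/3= 1.33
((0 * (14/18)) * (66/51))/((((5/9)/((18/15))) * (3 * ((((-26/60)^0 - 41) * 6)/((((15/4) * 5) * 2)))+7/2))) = 0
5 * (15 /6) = 25 /2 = 12.50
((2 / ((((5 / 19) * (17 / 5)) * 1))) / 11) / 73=0.00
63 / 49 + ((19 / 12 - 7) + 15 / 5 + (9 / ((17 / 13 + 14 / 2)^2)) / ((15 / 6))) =-24467 / 22680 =-1.08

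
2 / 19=0.11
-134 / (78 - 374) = 67 / 148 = 0.45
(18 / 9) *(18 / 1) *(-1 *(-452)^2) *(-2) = 14709888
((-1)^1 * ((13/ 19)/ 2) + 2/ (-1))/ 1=-89/ 38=-2.34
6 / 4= 3 / 2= 1.50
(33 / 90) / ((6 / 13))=143 / 180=0.79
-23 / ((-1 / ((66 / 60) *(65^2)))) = 106892.50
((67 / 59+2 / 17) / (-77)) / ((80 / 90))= -11313 / 617848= -0.02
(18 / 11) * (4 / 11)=72 / 121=0.60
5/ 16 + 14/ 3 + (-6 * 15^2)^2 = 87480239/ 48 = 1822504.98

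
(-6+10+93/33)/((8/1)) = 75/88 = 0.85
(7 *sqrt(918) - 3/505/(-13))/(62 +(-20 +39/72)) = 72/6702865 +504 *sqrt(102)/1021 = 4.99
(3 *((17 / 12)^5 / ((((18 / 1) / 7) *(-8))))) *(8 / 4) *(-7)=69572993 / 5971968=11.65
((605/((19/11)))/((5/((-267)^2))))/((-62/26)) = -2094250.54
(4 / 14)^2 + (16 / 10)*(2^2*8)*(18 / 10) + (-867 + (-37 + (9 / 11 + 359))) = -6089894 / 13475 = -451.94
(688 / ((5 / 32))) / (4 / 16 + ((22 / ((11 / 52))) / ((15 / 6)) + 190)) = 88064 / 4637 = 18.99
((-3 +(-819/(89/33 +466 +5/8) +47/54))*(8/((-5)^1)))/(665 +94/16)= 829576928/89771850045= 0.01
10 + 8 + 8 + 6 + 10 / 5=34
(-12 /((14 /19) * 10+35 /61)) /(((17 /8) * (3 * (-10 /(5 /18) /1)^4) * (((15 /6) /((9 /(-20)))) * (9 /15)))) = 0.00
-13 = -13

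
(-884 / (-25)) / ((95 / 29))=25636 / 2375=10.79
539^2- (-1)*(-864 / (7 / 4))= 2030191 / 7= 290027.29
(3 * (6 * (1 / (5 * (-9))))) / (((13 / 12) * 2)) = -12 / 65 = -0.18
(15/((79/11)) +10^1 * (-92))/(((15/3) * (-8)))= 14503/632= 22.95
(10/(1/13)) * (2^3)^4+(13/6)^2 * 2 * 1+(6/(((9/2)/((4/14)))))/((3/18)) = 67093951/126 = 532491.67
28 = 28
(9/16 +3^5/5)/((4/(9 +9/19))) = 1863/16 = 116.44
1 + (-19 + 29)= 11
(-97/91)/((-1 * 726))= 97/66066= 0.00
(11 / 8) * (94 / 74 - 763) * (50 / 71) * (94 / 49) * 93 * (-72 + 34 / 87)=5025217769000 / 533281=9423207.97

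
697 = 697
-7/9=-0.78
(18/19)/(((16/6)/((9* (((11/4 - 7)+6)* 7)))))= 39.17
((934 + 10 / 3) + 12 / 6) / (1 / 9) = 8454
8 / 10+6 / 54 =41 / 45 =0.91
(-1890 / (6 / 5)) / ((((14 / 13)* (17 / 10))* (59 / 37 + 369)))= -541125 / 233104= -2.32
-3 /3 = -1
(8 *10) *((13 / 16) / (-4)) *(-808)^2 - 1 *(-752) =-10608288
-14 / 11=-1.27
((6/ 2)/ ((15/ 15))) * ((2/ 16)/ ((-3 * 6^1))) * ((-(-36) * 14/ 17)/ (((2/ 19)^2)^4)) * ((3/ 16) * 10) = -5349822357915/ 69632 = -76829939.65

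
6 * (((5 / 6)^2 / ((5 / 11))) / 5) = 1.83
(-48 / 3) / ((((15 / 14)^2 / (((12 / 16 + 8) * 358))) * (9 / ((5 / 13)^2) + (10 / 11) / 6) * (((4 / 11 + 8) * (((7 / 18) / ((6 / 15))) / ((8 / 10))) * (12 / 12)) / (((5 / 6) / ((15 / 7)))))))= -27.39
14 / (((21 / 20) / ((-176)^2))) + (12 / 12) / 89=110274563 / 267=413013.34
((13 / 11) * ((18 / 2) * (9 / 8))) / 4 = 1053 / 352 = 2.99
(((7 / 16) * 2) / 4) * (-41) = -287 / 32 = -8.97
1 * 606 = 606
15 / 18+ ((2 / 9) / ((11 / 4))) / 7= 1171 / 1386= 0.84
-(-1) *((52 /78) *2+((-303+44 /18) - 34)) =-333.22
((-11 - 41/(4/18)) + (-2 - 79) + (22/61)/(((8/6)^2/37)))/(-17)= 131269/8296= 15.82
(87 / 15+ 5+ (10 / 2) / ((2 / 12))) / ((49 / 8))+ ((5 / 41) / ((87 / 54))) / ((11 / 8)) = 21521328 / 3204355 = 6.72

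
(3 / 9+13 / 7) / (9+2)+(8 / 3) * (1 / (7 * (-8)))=5 / 33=0.15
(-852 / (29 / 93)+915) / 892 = -52701 / 25868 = -2.04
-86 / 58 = -1.48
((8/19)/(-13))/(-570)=4/70395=0.00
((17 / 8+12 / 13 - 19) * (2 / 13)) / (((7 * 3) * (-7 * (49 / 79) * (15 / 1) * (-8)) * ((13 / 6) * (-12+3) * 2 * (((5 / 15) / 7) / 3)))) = 6241 / 17224480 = 0.00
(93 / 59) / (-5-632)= -93 / 37583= -0.00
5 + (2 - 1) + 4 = 10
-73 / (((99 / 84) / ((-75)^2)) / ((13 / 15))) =-3321500 / 11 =-301954.55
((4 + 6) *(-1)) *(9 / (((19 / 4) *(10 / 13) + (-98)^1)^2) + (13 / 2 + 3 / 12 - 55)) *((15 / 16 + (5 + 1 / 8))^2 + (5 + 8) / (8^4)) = 79473360263435 / 4481179648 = 17734.92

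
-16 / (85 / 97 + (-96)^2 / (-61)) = 94672 / 888767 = 0.11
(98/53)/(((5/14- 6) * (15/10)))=-2744/12561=-0.22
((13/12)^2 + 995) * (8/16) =143449/288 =498.09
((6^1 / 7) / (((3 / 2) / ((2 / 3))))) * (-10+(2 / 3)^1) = -3.56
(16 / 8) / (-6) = -1 / 3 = -0.33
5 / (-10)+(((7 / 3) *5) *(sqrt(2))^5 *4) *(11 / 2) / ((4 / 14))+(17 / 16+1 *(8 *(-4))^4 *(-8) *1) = -8383525.70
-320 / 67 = -4.78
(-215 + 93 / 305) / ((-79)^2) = -65482 / 1903505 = -0.03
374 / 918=11 / 27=0.41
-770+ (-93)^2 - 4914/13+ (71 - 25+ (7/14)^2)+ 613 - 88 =32289/4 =8072.25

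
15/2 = 7.50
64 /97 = 0.66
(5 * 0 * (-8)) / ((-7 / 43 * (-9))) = 0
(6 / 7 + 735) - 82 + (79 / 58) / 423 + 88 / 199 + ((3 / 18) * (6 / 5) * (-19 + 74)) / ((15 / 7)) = 112683952823 / 170879310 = 659.44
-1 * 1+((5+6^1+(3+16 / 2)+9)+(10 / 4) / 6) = 365 / 12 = 30.42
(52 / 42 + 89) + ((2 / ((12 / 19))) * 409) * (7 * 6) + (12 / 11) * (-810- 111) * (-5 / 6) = 12779962 / 231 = 55324.51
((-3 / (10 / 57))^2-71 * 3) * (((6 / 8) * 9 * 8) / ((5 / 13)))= 2787291 / 250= 11149.16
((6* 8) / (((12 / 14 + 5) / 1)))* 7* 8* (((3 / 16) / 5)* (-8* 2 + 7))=-31752 / 205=-154.89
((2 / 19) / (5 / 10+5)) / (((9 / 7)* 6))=14 / 5643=0.00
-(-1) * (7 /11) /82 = 7 /902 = 0.01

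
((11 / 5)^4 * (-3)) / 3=-14641 / 625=-23.43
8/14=4/7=0.57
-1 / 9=-0.11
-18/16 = -1.12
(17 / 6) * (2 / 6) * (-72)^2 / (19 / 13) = 63648 / 19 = 3349.89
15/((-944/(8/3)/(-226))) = 565/59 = 9.58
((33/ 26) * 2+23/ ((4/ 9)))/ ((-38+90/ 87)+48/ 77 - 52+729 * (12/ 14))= 2101253/ 20765992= 0.10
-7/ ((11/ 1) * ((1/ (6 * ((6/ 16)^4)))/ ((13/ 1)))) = -0.98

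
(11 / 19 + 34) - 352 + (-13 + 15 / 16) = -100163 / 304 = -329.48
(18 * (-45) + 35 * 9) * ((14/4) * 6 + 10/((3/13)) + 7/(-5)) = -31152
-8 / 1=-8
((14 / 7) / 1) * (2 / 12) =1 / 3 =0.33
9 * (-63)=-567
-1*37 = -37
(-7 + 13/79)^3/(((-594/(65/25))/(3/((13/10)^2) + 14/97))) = 2.68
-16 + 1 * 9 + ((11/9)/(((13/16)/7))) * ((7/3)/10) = -7973/1755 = -4.54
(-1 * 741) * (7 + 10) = -12597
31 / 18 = 1.72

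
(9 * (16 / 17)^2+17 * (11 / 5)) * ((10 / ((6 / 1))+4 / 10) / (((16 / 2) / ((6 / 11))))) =2032453 / 317900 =6.39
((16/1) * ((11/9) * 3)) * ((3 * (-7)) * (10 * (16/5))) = -39424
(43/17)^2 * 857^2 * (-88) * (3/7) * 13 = -4660642961832/2023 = -2303827465.07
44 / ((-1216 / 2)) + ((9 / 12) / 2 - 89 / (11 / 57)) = -385295 / 836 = -460.88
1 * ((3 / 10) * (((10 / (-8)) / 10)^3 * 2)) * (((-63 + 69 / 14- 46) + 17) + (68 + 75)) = -2349 / 35840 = -0.07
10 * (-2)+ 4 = -16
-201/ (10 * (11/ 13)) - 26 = -5473/ 110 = -49.75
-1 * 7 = -7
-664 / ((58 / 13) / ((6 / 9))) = -8632 / 87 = -99.22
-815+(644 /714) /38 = -789712 /969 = -814.98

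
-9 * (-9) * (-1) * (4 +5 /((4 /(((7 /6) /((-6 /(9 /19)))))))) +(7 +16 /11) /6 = -1047559 /3344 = -313.27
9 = 9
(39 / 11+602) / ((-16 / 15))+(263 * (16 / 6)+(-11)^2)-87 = 88511 / 528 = 167.63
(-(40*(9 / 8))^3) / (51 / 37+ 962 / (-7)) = 23601375 / 35237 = 669.79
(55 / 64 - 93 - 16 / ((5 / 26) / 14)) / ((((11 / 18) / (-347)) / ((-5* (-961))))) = 1207146871863 / 352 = 3429394522.34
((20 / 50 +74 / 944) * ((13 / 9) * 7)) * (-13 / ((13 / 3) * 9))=-102739 / 63720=-1.61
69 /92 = 3 /4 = 0.75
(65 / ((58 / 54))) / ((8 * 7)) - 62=-98933 / 1624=-60.92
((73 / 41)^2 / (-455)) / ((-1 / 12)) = 63948 / 764855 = 0.08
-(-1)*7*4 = 28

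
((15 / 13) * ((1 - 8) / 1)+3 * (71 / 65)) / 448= -3 / 280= -0.01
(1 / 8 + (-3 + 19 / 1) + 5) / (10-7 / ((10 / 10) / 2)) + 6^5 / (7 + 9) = 480.72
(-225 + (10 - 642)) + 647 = -210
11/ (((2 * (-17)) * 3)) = -11/ 102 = -0.11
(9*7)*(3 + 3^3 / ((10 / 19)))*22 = 376299 / 5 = 75259.80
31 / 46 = 0.67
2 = 2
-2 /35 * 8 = -0.46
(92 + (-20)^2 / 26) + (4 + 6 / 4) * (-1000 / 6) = -31562 / 39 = -809.28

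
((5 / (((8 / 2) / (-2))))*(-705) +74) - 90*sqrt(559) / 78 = 1809.22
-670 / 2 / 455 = -67 / 91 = -0.74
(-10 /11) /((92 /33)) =-15 /46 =-0.33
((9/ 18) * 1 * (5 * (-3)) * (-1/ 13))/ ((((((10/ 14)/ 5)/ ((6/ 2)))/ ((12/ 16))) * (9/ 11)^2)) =13.57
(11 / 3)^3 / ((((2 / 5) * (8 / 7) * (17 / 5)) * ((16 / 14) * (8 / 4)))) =1630475 / 117504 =13.88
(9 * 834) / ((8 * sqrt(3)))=1251 * sqrt(3) / 4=541.70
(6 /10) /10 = 3 /50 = 0.06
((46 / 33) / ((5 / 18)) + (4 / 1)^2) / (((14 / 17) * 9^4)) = 9826 / 2525985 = 0.00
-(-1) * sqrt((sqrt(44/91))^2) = 0.70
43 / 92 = 0.47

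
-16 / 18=-8 / 9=-0.89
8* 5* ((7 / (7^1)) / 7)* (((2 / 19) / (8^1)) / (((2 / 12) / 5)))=300 / 133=2.26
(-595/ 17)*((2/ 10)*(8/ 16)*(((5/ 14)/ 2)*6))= -15/ 4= -3.75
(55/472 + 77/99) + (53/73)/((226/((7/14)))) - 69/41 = -0.79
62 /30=31 /15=2.07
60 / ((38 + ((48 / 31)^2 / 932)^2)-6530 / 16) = -8021925051040 / 49485249273867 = -0.16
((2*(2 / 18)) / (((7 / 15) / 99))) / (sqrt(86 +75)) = 3.72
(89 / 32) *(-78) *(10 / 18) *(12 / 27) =-5785 / 108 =-53.56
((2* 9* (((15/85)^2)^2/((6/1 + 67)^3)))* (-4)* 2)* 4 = -46656/32491088857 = -0.00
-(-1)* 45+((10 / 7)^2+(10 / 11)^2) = 283805 / 5929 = 47.87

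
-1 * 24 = -24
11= 11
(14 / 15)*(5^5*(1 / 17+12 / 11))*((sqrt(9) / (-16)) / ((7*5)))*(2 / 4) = -26875 / 2992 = -8.98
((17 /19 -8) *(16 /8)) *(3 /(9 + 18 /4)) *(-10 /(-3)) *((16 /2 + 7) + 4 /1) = -200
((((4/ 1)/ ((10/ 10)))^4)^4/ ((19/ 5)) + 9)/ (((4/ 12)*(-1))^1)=-64424509953/ 19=-3390763681.74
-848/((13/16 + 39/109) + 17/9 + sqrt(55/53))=-33873161649408/108648468437 + 208917024768*sqrt(2915)/108648468437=-207.95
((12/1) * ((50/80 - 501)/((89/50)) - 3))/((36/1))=-101143/1068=-94.70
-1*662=-662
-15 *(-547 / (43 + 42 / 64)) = 262560 / 1397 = 187.95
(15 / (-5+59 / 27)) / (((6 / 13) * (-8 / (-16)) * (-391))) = 1755 / 29716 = 0.06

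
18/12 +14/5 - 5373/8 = -26693/40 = -667.32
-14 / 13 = -1.08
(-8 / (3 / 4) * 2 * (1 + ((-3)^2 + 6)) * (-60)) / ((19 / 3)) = 61440 / 19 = 3233.68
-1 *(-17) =17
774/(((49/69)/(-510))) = -27237060/49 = -555858.37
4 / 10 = 2 / 5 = 0.40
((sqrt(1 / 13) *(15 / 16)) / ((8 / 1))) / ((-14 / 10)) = -75 *sqrt(13) / 11648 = -0.02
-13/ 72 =-0.18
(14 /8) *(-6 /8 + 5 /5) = 7 /16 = 0.44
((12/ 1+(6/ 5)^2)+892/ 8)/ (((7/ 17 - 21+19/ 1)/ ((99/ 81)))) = -1168189/ 12150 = -96.15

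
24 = 24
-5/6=-0.83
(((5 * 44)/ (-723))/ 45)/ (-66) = 2/ 19521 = 0.00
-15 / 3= -5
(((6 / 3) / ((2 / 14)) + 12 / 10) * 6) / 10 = 228 / 25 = 9.12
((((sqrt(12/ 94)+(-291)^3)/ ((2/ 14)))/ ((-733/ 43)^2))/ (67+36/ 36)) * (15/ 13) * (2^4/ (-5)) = 3827323431036/ 118740869 - 155316 * sqrt(282)/ 5580820843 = 32232.57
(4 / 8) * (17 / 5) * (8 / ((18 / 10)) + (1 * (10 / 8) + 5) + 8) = 11441 / 360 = 31.78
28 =28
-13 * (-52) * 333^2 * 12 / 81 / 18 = 1850888 / 3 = 616962.67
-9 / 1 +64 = 55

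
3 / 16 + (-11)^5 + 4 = -2576749 / 16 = -161046.81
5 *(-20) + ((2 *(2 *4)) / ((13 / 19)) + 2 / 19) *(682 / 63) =800288 / 5187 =154.29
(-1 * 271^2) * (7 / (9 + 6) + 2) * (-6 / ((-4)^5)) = -1061.45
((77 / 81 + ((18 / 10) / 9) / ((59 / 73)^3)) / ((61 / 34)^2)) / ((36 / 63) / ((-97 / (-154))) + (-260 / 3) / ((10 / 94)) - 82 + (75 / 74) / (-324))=-3670311624625024 / 7960256989041706365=-0.00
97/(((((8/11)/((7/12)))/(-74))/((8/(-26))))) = 276353/156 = 1771.49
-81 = -81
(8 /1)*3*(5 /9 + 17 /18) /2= 18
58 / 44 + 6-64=-1247 / 22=-56.68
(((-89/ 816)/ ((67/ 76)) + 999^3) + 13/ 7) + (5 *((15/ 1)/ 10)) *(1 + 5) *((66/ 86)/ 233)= 955704987046654109/ 958577844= 997003000.88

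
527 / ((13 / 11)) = 5797 / 13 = 445.92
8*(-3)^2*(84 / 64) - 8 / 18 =1693 / 18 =94.06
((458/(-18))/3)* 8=-1832/27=-67.85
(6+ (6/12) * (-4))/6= 0.67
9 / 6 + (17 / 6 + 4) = 25 / 3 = 8.33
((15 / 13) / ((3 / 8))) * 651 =26040 / 13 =2003.08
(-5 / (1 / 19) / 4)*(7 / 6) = -665 / 24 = -27.71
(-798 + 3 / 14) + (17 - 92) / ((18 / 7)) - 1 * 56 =-18542 / 21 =-882.95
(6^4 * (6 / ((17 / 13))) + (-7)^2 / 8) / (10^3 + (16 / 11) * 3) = 5.93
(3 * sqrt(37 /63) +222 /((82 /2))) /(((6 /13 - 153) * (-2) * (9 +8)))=13 * sqrt(259) /471954 +481 /460717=0.00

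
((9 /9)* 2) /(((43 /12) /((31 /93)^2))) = 8 /129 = 0.06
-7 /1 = -7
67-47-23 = -3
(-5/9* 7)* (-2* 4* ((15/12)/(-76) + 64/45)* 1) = 134617/3078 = 43.74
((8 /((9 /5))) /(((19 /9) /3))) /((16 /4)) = 30 /19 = 1.58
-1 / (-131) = 1 / 131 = 0.01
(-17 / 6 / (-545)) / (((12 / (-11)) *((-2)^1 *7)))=187 / 549360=0.00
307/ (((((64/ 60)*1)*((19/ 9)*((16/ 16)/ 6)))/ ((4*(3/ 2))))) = 4907.96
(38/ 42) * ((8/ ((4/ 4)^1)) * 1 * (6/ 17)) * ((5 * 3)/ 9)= 1520/ 357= 4.26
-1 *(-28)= 28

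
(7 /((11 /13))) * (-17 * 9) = -13923 /11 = -1265.73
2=2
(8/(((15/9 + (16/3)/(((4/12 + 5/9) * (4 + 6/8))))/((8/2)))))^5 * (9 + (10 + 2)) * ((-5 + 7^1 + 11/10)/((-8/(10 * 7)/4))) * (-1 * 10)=460016281295089827840/129891985607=3541529364.92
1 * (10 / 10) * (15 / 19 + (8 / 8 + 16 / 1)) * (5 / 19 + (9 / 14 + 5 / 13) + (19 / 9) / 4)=1471405 / 45486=32.35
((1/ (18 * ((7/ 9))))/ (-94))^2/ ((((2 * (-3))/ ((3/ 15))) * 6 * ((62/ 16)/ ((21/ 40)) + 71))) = -1/ 24434014080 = -0.00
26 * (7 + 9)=416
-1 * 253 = -253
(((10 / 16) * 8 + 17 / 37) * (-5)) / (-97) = 0.28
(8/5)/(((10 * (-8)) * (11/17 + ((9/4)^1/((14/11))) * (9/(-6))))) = 952/95425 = 0.01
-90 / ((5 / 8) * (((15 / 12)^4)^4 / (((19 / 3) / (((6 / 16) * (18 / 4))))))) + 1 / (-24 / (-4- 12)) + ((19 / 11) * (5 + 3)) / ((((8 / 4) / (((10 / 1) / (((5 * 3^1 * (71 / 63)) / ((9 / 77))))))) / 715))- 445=-126541940886364939 / 1072540283203125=-117.98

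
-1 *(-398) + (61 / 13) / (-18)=93071 / 234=397.74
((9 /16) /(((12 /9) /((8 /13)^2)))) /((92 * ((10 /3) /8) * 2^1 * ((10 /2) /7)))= 567 /194350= 0.00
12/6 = 2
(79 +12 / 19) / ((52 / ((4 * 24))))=36312 / 247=147.01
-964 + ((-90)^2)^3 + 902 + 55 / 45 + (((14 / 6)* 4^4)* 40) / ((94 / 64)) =224799549855571 / 423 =531441016207.02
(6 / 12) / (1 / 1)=1 / 2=0.50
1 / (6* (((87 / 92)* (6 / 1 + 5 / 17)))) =782 / 27927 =0.03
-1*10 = -10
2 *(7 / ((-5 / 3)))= -42 / 5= -8.40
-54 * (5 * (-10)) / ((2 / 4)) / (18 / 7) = 2100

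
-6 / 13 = -0.46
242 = 242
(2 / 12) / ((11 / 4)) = 2 / 33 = 0.06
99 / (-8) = -99 / 8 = -12.38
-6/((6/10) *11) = -10/11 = -0.91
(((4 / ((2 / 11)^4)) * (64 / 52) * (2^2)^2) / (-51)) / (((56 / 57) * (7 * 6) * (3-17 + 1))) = 1112716 / 422331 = 2.63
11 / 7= 1.57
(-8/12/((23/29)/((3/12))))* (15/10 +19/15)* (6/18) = -0.19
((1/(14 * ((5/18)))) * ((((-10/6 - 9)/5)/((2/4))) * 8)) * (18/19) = -27648/3325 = -8.32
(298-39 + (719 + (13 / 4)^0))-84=895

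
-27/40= -0.68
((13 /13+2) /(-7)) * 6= -2.57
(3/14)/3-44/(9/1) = -607/126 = -4.82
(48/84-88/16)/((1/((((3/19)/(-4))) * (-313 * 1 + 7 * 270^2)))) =105567309/1064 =99217.40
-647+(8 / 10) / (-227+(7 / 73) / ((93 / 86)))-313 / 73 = -366209880108 / 562282865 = -651.29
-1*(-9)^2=-81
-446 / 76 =-223 / 38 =-5.87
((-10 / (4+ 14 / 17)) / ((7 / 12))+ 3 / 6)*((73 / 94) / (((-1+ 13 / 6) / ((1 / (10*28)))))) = -383907 / 52876880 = -0.01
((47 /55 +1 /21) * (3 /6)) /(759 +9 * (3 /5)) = 521 /882882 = 0.00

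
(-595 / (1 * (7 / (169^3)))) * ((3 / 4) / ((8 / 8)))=-1230836295 / 4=-307709073.75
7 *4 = 28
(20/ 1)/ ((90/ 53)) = 106/ 9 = 11.78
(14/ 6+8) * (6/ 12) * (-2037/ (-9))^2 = 14292271/ 54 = 264671.69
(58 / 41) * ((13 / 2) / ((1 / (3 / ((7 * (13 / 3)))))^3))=21141 / 2376647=0.01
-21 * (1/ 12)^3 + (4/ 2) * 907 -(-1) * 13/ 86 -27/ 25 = 1813.06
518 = 518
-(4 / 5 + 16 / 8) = -14 / 5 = -2.80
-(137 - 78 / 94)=-6400 / 47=-136.17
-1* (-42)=42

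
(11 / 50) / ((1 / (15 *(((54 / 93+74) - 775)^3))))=-337810727565201 / 297910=-1133935509.27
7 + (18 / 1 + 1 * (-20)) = 5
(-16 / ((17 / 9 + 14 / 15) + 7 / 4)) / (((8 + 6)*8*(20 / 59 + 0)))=-531 / 5761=-0.09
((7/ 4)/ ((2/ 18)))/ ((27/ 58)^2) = 5887/ 81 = 72.68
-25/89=-0.28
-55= -55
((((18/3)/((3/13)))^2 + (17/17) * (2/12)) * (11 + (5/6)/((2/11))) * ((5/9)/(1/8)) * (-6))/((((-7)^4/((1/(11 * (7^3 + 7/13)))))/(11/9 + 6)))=-0.22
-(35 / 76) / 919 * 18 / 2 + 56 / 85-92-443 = -3172271411 / 5936740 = -534.35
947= 947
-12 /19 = -0.63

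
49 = 49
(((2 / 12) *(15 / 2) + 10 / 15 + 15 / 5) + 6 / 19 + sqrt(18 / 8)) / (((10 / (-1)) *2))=-307 / 912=-0.34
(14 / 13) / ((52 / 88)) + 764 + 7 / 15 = 1942543 / 2535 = 766.29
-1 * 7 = -7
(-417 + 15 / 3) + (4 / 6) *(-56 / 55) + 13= -65947 / 165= -399.68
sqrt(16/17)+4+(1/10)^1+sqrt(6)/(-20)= -sqrt(6)/20+4 *sqrt(17)/17+41/10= 4.95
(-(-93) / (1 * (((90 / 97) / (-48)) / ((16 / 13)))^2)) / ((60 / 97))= 115887566848 / 190125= 609533.55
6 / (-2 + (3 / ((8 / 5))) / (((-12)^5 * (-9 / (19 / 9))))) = -322486272 / 107495329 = -3.00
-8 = -8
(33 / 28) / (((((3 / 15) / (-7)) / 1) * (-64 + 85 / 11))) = 1815 / 2476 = 0.73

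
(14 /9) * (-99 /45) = -154 /45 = -3.42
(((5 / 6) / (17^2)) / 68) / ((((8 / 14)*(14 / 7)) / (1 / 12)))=35 / 11319552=0.00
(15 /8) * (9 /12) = 45 /32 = 1.41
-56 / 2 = -28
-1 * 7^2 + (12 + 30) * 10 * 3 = 1211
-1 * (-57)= 57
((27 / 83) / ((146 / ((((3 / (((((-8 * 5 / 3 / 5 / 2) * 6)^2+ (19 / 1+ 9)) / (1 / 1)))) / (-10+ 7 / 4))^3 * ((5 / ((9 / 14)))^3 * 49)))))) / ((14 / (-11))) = 600250 / 240842759751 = 0.00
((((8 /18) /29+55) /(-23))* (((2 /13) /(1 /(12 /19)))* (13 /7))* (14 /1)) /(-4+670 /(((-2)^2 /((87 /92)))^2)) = -676366336 /3743659851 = -0.18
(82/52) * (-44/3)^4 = 76835968/1053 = 72968.63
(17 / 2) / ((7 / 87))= 1479 / 14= 105.64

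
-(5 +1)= -6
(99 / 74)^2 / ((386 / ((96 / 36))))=3267 / 264217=0.01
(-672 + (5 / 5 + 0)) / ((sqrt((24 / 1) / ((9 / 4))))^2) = -2013 / 32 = -62.91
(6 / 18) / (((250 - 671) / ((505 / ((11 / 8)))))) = -4040 / 13893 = -0.29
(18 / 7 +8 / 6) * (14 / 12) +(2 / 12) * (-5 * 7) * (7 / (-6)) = 409 / 36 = 11.36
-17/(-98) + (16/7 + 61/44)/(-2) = -7169/4312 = -1.66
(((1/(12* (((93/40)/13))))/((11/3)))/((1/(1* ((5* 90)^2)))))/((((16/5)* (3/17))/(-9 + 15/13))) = -357542.16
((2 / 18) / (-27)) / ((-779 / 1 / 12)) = 4 / 63099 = 0.00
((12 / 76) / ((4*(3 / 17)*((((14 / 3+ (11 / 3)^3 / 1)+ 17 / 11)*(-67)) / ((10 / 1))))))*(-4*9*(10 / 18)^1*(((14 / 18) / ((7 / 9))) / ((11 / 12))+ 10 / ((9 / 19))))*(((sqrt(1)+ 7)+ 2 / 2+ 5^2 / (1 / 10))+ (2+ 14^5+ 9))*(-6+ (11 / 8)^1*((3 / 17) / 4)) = -71651298888225 / 83946712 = -853533.12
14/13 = 1.08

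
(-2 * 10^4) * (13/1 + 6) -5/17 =-6460005/17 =-380000.29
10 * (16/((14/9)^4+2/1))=524880/25769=20.37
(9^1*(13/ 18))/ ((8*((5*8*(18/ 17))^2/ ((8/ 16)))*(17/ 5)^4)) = 325/ 191766528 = 0.00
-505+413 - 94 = -186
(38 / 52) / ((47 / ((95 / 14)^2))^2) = 1547561875 / 2206384544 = 0.70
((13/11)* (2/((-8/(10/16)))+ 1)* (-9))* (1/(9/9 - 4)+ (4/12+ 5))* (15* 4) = -236925/88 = -2692.33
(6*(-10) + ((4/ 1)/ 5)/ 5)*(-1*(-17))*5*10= -50864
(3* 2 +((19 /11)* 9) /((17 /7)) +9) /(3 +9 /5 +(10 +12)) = 10005 /12529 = 0.80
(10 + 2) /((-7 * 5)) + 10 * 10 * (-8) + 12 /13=-363736 /455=-799.42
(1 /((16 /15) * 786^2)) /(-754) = -5 /2484363648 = -0.00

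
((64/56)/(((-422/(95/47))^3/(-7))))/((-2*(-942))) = 857375/1837476689033292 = 0.00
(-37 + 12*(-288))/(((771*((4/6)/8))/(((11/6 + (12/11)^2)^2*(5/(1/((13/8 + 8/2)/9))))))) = -420734033125/270917064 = -1553.00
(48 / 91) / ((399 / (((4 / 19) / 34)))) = 32 / 3909269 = 0.00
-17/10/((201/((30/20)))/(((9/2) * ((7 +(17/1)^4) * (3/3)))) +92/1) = -1597473/86451815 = -0.02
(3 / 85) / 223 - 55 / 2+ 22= -208499 / 37910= -5.50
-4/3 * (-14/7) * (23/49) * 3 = 184/49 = 3.76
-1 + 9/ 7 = 2/ 7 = 0.29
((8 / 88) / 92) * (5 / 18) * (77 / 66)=35 / 109296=0.00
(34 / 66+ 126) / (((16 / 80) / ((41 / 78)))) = 855875 / 2574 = 332.51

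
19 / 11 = 1.73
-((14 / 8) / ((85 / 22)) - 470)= 79823 / 170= 469.55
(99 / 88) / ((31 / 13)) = 117 / 248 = 0.47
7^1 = 7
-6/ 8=-3/ 4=-0.75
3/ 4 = 0.75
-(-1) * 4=4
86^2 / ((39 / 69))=170108 / 13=13085.23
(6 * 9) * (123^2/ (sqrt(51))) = 272322 * sqrt(51)/ 17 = 114398.12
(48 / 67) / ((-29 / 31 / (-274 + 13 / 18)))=1219912 / 5829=209.28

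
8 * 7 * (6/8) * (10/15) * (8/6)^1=37.33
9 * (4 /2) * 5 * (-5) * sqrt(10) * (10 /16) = -1125 * sqrt(10) /4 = -889.39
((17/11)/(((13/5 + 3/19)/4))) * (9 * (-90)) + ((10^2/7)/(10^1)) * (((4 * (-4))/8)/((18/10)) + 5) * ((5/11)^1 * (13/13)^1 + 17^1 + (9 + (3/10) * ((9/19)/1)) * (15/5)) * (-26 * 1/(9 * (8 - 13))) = -112333318/67203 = -1671.55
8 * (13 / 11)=104 / 11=9.45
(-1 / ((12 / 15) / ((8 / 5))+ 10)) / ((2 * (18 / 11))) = -0.03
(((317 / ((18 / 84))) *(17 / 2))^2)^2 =24999992337599054.83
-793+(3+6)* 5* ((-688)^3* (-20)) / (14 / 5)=104676643778.43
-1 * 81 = -81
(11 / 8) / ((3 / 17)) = 187 / 24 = 7.79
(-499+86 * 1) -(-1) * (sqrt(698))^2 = 285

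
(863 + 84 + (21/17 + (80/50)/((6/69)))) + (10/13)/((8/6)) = 2137539/2210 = 967.21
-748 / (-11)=68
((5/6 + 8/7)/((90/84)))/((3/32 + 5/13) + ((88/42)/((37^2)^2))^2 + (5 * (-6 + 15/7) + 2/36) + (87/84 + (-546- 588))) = -5942665638664230112/3710745308236952479245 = -0.00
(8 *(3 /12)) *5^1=10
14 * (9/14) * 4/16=9/4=2.25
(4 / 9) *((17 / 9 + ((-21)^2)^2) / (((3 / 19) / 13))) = 1729341848 / 243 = 7116633.12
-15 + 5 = -10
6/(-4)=-3/2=-1.50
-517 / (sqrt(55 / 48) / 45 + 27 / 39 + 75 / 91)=-126213927840 / 370124269 + 154125972 * sqrt(165) / 370124269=-335.66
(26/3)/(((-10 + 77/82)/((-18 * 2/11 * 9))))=230256/8173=28.17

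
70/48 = 35/24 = 1.46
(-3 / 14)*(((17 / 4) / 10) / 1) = -51 / 560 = -0.09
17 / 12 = 1.42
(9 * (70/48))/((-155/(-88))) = 231/31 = 7.45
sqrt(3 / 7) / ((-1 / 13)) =-13 * sqrt(21) / 7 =-8.51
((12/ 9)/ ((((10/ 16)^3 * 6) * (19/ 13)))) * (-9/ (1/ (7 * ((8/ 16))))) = -46592/ 2375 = -19.62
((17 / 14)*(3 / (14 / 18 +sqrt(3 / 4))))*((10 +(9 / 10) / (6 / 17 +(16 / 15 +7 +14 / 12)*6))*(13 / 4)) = -566465211 / 890932 +5098186899*sqrt(3) / 12473048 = 72.14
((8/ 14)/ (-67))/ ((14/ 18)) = -36/ 3283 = -0.01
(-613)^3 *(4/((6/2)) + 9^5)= -40806094574947/3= -13602031524982.33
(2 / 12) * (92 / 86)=23 / 129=0.18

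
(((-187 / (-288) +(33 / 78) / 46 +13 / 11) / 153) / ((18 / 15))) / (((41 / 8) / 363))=95876605 / 135045144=0.71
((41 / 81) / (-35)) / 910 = -41 / 2579850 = -0.00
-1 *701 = -701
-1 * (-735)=735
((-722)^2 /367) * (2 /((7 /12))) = 12510816 /2569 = 4869.92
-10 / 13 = -0.77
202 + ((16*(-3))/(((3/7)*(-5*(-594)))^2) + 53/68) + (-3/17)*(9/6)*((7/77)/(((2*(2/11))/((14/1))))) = 45403370861/224932950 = 201.85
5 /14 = 0.36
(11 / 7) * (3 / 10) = 33 / 70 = 0.47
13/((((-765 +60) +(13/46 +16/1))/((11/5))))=-506/12185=-0.04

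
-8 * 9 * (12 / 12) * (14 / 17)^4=-2765952 / 83521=-33.12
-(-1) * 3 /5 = 3 /5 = 0.60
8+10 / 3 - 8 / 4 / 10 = 167 / 15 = 11.13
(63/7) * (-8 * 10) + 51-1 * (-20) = -649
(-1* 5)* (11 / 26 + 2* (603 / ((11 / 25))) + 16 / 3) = -11783195 / 858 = -13733.33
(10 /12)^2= 25 /36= 0.69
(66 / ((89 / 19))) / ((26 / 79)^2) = 3913107 / 30082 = 130.08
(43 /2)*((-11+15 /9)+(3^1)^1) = -817 /6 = -136.17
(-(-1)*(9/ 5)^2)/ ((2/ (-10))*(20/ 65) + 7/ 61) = 64233/ 1055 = 60.88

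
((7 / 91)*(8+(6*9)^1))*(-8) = -496 / 13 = -38.15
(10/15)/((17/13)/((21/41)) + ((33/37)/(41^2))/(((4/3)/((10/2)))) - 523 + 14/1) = -45279416/34397293745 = -0.00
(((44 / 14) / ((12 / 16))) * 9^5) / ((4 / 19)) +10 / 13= 106957492 / 91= 1175357.05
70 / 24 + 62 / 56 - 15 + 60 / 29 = -10849 / 1218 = -8.91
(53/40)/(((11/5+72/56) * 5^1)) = 371/4880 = 0.08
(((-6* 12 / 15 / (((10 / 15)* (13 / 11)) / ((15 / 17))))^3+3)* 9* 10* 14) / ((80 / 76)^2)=-173229.04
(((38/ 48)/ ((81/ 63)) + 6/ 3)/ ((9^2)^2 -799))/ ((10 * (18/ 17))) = 1921/ 44805312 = 0.00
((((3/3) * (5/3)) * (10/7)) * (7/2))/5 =5/3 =1.67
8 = 8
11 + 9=20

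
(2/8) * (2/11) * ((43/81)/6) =43/10692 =0.00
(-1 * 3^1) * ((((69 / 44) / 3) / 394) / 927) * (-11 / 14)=0.00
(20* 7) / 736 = 35 / 184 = 0.19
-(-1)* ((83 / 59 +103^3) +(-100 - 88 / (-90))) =2900931016 / 2655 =1092629.38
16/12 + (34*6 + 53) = 775/3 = 258.33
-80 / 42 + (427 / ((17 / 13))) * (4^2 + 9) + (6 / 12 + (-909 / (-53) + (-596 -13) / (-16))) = 2487595025 / 302736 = 8217.04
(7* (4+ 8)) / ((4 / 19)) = 399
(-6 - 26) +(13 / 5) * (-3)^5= -3319 / 5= -663.80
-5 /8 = -0.62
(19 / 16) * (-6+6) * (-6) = 0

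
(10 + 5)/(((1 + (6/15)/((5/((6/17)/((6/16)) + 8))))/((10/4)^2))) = 53125/972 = 54.66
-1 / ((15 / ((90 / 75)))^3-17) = -8 / 15489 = -0.00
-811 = -811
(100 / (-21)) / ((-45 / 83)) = 8.78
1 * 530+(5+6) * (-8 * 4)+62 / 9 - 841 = -5905 / 9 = -656.11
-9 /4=-2.25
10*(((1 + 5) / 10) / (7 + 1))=3 / 4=0.75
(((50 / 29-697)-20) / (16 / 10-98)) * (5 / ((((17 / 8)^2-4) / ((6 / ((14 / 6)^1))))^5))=2164899310888550400 / 18917714473273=114437.68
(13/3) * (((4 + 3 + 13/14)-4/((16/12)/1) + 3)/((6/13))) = 74.44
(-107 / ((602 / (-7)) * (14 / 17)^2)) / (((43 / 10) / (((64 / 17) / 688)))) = 9095 / 3895843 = 0.00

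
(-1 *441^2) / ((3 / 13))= -842751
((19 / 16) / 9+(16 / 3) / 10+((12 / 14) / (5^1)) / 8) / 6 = 3461 / 30240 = 0.11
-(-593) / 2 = 593 / 2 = 296.50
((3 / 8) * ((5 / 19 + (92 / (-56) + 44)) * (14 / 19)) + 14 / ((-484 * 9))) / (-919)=-37027871 / 2890284408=-0.01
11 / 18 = 0.61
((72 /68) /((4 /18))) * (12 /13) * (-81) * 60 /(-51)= 419.12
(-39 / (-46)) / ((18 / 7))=91 / 276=0.33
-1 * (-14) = 14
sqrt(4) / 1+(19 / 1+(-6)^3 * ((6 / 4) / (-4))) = 102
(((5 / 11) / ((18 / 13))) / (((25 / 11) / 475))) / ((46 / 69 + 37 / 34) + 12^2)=20995 / 44601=0.47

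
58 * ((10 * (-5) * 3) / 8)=-2175 / 2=-1087.50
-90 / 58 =-45 / 29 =-1.55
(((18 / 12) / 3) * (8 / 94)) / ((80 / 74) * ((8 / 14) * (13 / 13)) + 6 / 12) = 1036 / 27213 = 0.04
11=11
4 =4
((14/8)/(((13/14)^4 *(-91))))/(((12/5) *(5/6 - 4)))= 24010/7054567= 0.00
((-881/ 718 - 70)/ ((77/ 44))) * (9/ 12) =-30.53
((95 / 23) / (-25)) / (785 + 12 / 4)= -19 / 90620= -0.00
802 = 802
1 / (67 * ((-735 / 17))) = -17 / 49245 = -0.00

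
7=7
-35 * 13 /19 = -455 /19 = -23.95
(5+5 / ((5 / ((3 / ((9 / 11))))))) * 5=130 / 3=43.33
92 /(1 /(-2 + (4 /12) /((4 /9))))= -115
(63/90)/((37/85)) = 119/74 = 1.61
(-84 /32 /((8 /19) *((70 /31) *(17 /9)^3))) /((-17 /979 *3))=420363999 /53453440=7.86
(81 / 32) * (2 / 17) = 81 / 272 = 0.30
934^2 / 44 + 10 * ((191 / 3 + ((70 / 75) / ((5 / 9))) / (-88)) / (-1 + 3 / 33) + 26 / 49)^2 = 1618810256088659 / 23769900000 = 68103.37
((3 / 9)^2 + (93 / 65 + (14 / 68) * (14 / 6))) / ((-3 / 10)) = -40223 / 5967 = -6.74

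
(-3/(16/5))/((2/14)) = -105/16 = -6.56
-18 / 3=-6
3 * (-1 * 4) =-12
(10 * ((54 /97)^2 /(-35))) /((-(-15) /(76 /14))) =-73872 /2305205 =-0.03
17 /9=1.89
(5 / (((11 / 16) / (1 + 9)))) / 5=160 / 11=14.55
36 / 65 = 0.55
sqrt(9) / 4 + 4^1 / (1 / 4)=67 / 4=16.75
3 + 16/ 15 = 61/ 15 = 4.07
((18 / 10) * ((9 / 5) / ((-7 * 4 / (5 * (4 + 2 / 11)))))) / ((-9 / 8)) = 828 / 385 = 2.15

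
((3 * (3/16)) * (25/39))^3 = 421875/8998912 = 0.05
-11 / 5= -2.20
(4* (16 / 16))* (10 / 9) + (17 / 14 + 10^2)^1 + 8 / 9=4475 / 42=106.55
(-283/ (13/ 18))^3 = -132183370584/ 2197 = -60165393.98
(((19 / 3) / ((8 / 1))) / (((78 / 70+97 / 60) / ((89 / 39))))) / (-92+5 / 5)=-8455 / 1163058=-0.01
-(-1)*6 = 6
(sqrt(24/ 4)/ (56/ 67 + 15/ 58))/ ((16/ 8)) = 1943 * sqrt(6)/ 4253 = 1.12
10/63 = 0.16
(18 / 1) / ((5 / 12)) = 216 / 5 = 43.20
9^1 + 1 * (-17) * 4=-59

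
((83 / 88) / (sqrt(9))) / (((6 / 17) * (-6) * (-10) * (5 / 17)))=23987 / 475200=0.05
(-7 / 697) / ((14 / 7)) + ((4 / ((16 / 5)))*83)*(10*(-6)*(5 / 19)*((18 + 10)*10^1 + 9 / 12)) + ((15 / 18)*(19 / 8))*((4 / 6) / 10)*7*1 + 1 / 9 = -877048121869 / 1906992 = -459911.80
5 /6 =0.83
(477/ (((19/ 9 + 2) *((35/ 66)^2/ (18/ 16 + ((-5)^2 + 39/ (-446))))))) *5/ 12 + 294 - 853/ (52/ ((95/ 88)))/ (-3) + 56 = 134093356011169/ 27751083360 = 4832.00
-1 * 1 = -1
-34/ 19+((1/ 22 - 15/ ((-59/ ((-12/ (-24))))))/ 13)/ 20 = -1433758/ 801515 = -1.79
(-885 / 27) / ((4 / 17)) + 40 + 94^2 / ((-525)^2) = -109449031 / 1102500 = -99.27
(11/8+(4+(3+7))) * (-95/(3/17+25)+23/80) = -3670197/68480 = -53.60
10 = 10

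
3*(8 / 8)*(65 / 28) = 195 / 28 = 6.96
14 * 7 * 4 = 392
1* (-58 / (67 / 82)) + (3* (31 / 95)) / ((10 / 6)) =-2240407 / 31825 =-70.40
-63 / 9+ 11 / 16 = -101 / 16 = -6.31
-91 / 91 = -1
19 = 19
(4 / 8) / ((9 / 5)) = 5 / 18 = 0.28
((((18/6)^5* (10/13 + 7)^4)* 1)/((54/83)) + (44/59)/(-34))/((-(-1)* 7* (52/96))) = 935595811787484/2606848153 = 358899.24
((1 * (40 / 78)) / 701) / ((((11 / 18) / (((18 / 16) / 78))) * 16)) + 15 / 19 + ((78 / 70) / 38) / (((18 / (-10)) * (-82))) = 538705816211 / 682188098592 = 0.79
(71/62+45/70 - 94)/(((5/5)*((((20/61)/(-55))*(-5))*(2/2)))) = -1342671/434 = -3093.71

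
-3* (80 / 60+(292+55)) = -1045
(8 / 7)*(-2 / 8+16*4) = 510 / 7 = 72.86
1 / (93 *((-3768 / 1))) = -1 / 350424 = -0.00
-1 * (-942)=942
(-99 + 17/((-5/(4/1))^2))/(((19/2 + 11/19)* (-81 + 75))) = 41857/28725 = 1.46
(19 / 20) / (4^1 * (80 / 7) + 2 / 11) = 77 / 3720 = 0.02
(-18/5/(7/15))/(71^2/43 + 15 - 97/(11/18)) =12771/43862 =0.29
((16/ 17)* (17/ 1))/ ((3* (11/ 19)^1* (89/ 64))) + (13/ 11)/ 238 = 4633999/ 699006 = 6.63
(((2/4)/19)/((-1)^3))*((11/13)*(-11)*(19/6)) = 121/156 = 0.78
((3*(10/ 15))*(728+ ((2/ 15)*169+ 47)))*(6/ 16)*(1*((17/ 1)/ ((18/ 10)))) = 203371/ 36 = 5649.19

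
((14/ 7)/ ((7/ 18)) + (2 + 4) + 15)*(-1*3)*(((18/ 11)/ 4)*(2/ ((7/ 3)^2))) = -44469/ 3773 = -11.79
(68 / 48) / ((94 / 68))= 289 / 282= 1.02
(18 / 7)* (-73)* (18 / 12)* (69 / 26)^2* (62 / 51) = -96967287 / 40222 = -2410.80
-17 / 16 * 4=-17 / 4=-4.25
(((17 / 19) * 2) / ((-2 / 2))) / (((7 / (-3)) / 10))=1020 / 133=7.67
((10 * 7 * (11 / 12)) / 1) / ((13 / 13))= 385 / 6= 64.17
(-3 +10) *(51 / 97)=357 / 97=3.68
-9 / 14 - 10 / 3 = -167 / 42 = -3.98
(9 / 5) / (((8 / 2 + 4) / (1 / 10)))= 9 / 400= 0.02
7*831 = 5817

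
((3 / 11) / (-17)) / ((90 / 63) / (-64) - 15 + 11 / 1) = 672 / 168487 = 0.00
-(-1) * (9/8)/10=9/80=0.11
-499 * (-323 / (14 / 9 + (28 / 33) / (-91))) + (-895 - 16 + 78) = 205777129 / 1990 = 103405.59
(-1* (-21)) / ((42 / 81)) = 40.50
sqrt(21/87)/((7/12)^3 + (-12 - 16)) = -1728* sqrt(203)/1393189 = -0.02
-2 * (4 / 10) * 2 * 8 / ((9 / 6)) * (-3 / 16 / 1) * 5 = 8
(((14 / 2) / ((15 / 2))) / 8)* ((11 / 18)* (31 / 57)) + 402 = 24749507 / 61560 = 402.04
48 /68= 12 /17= 0.71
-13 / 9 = -1.44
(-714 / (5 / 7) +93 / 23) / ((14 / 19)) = -2175291 / 1610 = -1351.11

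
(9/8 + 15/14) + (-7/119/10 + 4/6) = 40801/14280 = 2.86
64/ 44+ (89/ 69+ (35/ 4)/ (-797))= 6614039/ 2419692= 2.73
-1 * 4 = -4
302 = 302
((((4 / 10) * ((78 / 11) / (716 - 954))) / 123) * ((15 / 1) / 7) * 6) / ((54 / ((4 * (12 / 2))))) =-208 / 375683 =-0.00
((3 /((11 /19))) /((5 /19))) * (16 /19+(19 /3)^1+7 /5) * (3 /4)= 34827 /275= 126.64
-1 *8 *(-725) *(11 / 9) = 63800 / 9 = 7088.89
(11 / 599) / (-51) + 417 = 12738922 / 30549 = 417.00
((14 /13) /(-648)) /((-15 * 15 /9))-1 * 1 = -1.00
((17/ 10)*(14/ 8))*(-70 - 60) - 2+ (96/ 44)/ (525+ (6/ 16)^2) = -191625267/ 492932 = -388.75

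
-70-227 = -297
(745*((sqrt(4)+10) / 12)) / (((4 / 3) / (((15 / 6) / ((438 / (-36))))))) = -33525 / 292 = -114.81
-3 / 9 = -1 / 3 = -0.33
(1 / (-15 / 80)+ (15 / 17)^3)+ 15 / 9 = -2.98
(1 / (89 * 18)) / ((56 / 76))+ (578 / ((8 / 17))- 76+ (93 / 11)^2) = 1660472147 / 1356894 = 1223.73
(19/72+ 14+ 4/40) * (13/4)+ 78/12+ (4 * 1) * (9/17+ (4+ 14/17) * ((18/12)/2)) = 1707991/24480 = 69.77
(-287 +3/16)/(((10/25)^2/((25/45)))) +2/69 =-13192991/13248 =-995.85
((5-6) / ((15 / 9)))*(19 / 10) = -57 / 50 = -1.14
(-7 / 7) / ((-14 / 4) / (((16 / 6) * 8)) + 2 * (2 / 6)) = -384 / 193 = -1.99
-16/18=-8/9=-0.89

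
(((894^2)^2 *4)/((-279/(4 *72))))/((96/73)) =-62174409879744/31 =-2005626125153.03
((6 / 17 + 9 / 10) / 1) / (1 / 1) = 213 / 170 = 1.25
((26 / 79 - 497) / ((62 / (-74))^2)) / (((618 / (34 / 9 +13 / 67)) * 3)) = -42882836645 / 28291519026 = -1.52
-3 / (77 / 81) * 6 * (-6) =113.61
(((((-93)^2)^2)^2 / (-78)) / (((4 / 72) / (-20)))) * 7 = 2350243600593168420 / 13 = 180787969276397570.77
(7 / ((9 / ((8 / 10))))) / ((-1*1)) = -28 / 45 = -0.62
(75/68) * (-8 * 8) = -1200/17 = -70.59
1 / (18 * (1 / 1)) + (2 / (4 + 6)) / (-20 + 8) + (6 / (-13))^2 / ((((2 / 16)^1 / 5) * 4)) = 65983 / 30420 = 2.17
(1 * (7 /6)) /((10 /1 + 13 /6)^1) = 7 /73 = 0.10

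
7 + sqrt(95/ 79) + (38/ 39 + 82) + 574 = sqrt(7505)/ 79 + 25895/ 39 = 665.07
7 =7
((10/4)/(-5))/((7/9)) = -9/14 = -0.64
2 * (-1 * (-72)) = 144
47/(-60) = -47/60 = -0.78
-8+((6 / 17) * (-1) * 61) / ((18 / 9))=-319 / 17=-18.76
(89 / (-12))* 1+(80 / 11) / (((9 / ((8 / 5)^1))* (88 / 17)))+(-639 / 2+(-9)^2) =-1070125 / 4356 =-245.67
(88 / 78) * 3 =44 / 13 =3.38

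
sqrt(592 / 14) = 2 * sqrt(518) / 7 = 6.50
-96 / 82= -48 / 41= -1.17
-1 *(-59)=59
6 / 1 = 6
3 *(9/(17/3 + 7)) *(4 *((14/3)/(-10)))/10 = -189/475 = -0.40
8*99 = 792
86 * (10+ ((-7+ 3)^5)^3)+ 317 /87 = -8033736252031 /87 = -92341796000.36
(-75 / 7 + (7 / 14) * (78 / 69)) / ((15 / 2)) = -1.35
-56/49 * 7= -8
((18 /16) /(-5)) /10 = -9 /400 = -0.02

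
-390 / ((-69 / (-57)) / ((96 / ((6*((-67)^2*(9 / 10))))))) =-395200 / 309741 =-1.28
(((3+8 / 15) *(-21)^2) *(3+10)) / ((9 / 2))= 67522 / 15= 4501.47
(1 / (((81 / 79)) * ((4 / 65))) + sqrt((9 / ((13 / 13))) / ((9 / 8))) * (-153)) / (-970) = -1027 / 62856 + 153 * sqrt(2) / 485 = 0.43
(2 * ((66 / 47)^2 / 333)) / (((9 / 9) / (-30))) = -29040 / 81733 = -0.36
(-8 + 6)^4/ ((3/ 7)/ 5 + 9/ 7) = 35/ 3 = 11.67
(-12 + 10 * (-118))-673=-1865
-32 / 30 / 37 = -16 / 555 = -0.03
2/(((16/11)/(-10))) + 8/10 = -259/20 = -12.95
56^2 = 3136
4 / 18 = 2 / 9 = 0.22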